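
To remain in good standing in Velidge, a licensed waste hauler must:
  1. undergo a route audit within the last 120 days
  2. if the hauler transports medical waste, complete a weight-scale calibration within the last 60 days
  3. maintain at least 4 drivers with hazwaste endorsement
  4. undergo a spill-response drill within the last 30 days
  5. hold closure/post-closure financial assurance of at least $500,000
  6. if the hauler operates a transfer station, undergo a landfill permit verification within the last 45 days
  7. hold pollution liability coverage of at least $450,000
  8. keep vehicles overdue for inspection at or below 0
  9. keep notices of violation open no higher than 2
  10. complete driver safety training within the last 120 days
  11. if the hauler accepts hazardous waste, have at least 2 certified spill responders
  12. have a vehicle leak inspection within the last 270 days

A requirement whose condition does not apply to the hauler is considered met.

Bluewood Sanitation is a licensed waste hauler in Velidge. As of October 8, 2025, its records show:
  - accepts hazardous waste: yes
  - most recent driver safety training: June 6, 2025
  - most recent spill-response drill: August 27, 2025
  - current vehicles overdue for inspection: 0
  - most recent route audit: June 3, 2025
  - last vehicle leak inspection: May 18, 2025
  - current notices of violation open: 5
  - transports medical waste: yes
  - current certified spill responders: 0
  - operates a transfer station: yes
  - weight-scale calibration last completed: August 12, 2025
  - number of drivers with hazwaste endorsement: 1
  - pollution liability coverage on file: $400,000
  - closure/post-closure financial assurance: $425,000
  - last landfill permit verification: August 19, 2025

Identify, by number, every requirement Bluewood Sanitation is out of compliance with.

1. route audit 127 days ago vs limit 120 → not met
2. condition 'transports medical waste' holds; weight-scale calibration 57 days ago vs limit 60 → met
3. drivers with hazwaste endorsement 1 < 4 → not met
4. spill-response drill 42 days ago vs limit 30 → not met
5. closure/post-closure financial assurance $425,000 < $500,000 → not met
6. condition 'operates a transfer station' holds; landfill permit verification 50 days ago vs limit 45 → not met
7. pollution liability coverage $400,000 < $450,000 → not met
8. vehicles overdue for inspection 0 ≤ 0 → met
9. notices of violation open 5 > 2 → not met
10. driver safety training 124 days ago vs limit 120 → not met
11. condition 'accepts hazardous waste' holds; certified spill responders 0 < 2 → not met
12. vehicle leak inspection 143 days ago vs limit 270 → met
Not met: 1, 3, 4, 5, 6, 7, 9, 10, 11

1, 3, 4, 5, 6, 7, 9, 10, 11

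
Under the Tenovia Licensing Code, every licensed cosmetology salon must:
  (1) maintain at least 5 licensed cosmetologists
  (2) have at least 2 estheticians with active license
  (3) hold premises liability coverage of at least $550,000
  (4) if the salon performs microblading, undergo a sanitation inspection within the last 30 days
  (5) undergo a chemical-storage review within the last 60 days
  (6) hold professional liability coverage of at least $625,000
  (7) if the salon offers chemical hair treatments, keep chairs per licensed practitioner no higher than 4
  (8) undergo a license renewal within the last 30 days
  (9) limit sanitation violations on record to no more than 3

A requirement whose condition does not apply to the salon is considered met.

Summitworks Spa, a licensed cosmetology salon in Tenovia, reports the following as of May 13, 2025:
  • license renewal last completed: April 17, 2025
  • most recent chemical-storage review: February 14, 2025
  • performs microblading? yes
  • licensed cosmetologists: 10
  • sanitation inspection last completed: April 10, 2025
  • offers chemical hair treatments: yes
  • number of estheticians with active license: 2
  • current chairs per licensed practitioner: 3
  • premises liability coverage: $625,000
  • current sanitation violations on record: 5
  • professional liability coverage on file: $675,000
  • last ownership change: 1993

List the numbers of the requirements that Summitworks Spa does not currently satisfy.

4, 5, 9

1. licensed cosmetologists 10 ≥ 5 → met
2. estheticians with active license 2 ≥ 2 → met
3. premises liability coverage $625,000 ≥ $550,000 → met
4. condition 'performs microblading' holds; sanitation inspection 33 days ago vs limit 30 → not met
5. chemical-storage review 88 days ago vs limit 60 → not met
6. professional liability coverage $675,000 ≥ $625,000 → met
7. condition 'offers chemical hair treatments' holds; chairs per licensed practitioner 3 ≤ 4 → met
8. license renewal 26 days ago vs limit 30 → met
9. sanitation violations on record 5 > 3 → not met
Not met: 4, 5, 9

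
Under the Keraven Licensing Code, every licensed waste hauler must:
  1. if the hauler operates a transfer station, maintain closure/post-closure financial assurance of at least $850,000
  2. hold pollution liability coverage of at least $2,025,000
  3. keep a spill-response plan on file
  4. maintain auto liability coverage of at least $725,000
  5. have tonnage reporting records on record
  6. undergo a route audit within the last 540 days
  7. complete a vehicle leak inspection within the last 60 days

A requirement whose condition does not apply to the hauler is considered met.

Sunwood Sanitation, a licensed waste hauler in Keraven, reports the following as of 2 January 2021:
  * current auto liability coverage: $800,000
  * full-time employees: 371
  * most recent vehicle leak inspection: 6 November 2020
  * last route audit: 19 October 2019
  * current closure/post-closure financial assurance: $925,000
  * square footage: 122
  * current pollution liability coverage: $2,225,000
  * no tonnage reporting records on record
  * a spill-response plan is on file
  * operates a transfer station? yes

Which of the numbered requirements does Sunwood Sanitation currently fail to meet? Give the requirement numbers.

5

1. condition 'operates a transfer station' holds; closure/post-closure financial assurance $925,000 ≥ $850,000 → met
2. pollution liability coverage $2,225,000 ≥ $2,025,000 → met
3. spill-response plan present → met
4. auto liability coverage $800,000 ≥ $725,000 → met
5. tonnage reporting records absent → not met
6. route audit 441 days ago vs limit 540 → met
7. vehicle leak inspection 57 days ago vs limit 60 → met
Not met: 5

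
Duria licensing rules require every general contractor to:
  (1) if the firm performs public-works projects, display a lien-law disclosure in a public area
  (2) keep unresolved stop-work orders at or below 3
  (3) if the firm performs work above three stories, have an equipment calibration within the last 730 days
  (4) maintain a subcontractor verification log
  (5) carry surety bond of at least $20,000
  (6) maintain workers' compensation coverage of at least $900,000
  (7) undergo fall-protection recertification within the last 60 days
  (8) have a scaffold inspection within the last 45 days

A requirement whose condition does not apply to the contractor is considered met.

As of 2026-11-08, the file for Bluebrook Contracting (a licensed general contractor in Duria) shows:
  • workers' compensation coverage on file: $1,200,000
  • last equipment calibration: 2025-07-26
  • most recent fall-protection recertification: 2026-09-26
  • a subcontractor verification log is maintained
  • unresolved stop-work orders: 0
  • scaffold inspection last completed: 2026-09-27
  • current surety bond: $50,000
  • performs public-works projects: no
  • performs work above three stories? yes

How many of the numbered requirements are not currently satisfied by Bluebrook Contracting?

1. condition 'performs public-works projects' does not hold → requirement n/a → met
2. unresolved stop-work orders 0 ≤ 3 → met
3. condition 'performs work above three stories' holds; equipment calibration 470 days ago vs limit 730 → met
4. subcontractor verification log present → met
5. surety bond $50,000 ≥ $20,000 → met
6. workers' compensation coverage $1,200,000 ≥ $900,000 → met
7. fall-protection recertification 43 days ago vs limit 60 → met
8. scaffold inspection 42 days ago vs limit 45 → met
Not met: 0 of 8

0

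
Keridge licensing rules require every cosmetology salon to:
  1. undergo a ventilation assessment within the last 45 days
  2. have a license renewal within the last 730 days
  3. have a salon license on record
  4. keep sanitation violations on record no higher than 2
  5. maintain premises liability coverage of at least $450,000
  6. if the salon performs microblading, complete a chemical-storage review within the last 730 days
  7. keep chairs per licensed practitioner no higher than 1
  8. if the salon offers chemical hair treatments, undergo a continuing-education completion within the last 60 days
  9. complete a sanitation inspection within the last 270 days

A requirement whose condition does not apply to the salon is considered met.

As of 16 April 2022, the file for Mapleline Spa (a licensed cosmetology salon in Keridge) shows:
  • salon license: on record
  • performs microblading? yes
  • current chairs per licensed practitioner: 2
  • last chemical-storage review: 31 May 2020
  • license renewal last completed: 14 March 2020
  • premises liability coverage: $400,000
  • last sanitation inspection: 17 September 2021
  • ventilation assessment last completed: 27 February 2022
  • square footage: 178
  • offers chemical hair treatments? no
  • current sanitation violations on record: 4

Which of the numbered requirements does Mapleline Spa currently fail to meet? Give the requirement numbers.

1. ventilation assessment 48 days ago vs limit 45 → not met
2. license renewal 763 days ago vs limit 730 → not met
3. salon license present → met
4. sanitation violations on record 4 > 2 → not met
5. premises liability coverage $400,000 < $450,000 → not met
6. condition 'performs microblading' holds; chemical-storage review 685 days ago vs limit 730 → met
7. chairs per licensed practitioner 2 > 1 → not met
8. condition 'offers chemical hair treatments' does not hold → requirement n/a → met
9. sanitation inspection 211 days ago vs limit 270 → met
Not met: 1, 2, 4, 5, 7

1, 2, 4, 5, 7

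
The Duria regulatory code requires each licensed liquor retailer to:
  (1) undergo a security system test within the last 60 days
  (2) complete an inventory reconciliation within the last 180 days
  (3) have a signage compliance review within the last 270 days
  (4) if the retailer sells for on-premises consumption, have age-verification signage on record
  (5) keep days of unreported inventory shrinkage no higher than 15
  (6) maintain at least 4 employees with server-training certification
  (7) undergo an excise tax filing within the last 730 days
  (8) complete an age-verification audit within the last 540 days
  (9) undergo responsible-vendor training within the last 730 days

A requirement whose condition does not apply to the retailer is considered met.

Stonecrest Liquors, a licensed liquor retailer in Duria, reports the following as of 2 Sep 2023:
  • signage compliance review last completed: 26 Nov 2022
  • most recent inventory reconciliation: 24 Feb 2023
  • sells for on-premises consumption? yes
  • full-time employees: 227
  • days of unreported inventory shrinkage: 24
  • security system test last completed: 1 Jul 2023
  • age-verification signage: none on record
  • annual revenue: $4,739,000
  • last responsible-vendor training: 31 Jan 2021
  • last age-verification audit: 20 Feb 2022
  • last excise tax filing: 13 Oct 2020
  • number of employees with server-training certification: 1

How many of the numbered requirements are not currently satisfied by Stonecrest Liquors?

9

1. security system test 63 days ago vs limit 60 → not met
2. inventory reconciliation 190 days ago vs limit 180 → not met
3. signage compliance review 280 days ago vs limit 270 → not met
4. condition 'sells for on-premises consumption' holds; age-verification signage absent → not met
5. days of unreported inventory shrinkage 24 > 15 → not met
6. employees with server-training certification 1 < 4 → not met
7. excise tax filing 1054 days ago vs limit 730 → not met
8. age-verification audit 559 days ago vs limit 540 → not met
9. responsible-vendor training 944 days ago vs limit 730 → not met
Not met: 9 of 9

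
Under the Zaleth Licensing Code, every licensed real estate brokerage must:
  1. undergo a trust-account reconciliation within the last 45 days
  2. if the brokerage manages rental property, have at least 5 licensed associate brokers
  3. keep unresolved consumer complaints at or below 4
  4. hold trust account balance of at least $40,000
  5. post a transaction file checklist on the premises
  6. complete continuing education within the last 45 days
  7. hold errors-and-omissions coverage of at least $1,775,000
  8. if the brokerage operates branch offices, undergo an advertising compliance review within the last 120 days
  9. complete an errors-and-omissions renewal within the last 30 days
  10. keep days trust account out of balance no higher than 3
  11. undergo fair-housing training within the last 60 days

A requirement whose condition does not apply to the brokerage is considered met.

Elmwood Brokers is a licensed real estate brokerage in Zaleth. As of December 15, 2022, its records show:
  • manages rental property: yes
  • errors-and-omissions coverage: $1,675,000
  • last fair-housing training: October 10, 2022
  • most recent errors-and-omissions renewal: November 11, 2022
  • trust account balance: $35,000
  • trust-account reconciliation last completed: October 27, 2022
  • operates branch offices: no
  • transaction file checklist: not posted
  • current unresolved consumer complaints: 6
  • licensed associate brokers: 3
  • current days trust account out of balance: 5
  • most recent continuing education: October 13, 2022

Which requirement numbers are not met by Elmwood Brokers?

1. trust-account reconciliation 49 days ago vs limit 45 → not met
2. condition 'manages rental property' holds; licensed associate brokers 3 < 5 → not met
3. unresolved consumer complaints 6 > 4 → not met
4. trust account balance $35,000 < $40,000 → not met
5. transaction file checklist absent → not met
6. continuing education 63 days ago vs limit 45 → not met
7. errors-and-omissions coverage $1,675,000 < $1,775,000 → not met
8. condition 'operates branch offices' does not hold → requirement n/a → met
9. errors-and-omissions renewal 34 days ago vs limit 30 → not met
10. days trust account out of balance 5 > 3 → not met
11. fair-housing training 66 days ago vs limit 60 → not met
Not met: 1, 2, 3, 4, 5, 6, 7, 9, 10, 11

1, 2, 3, 4, 5, 6, 7, 9, 10, 11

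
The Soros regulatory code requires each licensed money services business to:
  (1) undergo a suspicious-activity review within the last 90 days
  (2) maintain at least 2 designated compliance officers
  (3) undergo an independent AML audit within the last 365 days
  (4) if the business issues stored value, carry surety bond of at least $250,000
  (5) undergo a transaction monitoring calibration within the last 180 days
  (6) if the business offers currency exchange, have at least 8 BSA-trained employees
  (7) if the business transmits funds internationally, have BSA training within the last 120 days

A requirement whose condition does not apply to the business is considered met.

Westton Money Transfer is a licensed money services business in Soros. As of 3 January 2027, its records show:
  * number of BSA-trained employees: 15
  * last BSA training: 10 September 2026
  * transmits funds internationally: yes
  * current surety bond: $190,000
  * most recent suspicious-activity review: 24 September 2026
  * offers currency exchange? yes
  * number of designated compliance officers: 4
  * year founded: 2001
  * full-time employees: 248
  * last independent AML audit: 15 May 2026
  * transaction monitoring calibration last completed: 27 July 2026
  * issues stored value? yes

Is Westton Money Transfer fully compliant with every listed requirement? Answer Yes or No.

No

1. suspicious-activity review 101 days ago vs limit 90 → not met
2. designated compliance officers 4 ≥ 2 → met
3. independent AML audit 233 days ago vs limit 365 → met
4. condition 'issues stored value' holds; surety bond $190,000 < $250,000 → not met
5. transaction monitoring calibration 160 days ago vs limit 180 → met
6. condition 'offers currency exchange' holds; BSA-trained employees 15 ≥ 8 → met
7. condition 'transmits funds internationally' holds; BSA training 115 days ago vs limit 120 → met
Not met: 1, 4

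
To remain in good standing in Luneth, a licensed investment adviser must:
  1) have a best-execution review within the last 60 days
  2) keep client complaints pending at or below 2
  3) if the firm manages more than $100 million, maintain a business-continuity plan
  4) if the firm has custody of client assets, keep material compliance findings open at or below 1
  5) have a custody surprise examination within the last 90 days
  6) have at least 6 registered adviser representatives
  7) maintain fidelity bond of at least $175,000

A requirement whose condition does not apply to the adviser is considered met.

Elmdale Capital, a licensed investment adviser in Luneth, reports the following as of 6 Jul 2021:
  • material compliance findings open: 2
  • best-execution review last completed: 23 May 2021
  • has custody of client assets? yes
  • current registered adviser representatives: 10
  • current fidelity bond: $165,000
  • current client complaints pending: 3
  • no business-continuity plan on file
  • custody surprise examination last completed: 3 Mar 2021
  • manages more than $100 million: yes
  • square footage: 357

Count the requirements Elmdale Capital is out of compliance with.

5

1. best-execution review 44 days ago vs limit 60 → met
2. client complaints pending 3 > 2 → not met
3. condition 'manages more than $100 million' holds; business-continuity plan absent → not met
4. condition 'has custody of client assets' holds; material compliance findings open 2 > 1 → not met
5. custody surprise examination 125 days ago vs limit 90 → not met
6. registered adviser representatives 10 ≥ 6 → met
7. fidelity bond $165,000 < $175,000 → not met
Not met: 5 of 7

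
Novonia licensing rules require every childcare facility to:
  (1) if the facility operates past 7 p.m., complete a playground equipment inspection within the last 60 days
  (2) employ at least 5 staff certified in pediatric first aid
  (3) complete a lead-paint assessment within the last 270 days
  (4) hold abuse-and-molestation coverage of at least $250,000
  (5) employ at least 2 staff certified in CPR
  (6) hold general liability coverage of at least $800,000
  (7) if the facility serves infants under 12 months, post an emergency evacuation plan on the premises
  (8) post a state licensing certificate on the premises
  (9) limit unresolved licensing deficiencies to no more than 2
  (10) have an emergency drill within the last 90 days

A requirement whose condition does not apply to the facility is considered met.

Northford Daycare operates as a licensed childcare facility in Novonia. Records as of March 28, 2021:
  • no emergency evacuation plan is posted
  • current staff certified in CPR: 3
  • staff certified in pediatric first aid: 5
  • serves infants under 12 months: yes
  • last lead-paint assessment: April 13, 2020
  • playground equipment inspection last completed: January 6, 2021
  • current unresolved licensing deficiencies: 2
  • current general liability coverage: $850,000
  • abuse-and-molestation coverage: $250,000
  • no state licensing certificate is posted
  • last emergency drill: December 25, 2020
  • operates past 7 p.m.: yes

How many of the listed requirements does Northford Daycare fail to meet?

5

1. condition 'operates past 7 p.m.' holds; playground equipment inspection 81 days ago vs limit 60 → not met
2. staff certified in pediatric first aid 5 ≥ 5 → met
3. lead-paint assessment 349 days ago vs limit 270 → not met
4. abuse-and-molestation coverage $250,000 ≥ $250,000 → met
5. staff certified in CPR 3 ≥ 2 → met
6. general liability coverage $850,000 ≥ $800,000 → met
7. condition 'serves infants under 12 months' holds; emergency evacuation plan absent → not met
8. state licensing certificate absent → not met
9. unresolved licensing deficiencies 2 ≤ 2 → met
10. emergency drill 93 days ago vs limit 90 → not met
Not met: 5 of 10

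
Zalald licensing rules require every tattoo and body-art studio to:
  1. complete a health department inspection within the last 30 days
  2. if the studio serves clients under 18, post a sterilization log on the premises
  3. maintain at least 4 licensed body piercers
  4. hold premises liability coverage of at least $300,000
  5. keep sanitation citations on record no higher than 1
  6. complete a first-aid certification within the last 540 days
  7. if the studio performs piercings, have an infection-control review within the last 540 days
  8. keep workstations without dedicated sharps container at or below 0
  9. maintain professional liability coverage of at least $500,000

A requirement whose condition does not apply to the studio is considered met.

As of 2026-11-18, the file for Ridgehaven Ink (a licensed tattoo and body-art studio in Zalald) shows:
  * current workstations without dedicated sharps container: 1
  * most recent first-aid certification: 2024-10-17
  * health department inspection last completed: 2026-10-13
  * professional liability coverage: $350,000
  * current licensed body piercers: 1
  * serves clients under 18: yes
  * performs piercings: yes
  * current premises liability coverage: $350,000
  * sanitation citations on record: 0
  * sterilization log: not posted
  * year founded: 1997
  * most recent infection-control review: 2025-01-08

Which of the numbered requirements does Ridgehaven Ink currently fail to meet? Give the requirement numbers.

1. health department inspection 36 days ago vs limit 30 → not met
2. condition 'serves clients under 18' holds; sterilization log absent → not met
3. licensed body piercers 1 < 4 → not met
4. premises liability coverage $350,000 ≥ $300,000 → met
5. sanitation citations on record 0 ≤ 1 → met
6. first-aid certification 762 days ago vs limit 540 → not met
7. condition 'performs piercings' holds; infection-control review 679 days ago vs limit 540 → not met
8. workstations without dedicated sharps container 1 > 0 → not met
9. professional liability coverage $350,000 < $500,000 → not met
Not met: 1, 2, 3, 6, 7, 8, 9

1, 2, 3, 6, 7, 8, 9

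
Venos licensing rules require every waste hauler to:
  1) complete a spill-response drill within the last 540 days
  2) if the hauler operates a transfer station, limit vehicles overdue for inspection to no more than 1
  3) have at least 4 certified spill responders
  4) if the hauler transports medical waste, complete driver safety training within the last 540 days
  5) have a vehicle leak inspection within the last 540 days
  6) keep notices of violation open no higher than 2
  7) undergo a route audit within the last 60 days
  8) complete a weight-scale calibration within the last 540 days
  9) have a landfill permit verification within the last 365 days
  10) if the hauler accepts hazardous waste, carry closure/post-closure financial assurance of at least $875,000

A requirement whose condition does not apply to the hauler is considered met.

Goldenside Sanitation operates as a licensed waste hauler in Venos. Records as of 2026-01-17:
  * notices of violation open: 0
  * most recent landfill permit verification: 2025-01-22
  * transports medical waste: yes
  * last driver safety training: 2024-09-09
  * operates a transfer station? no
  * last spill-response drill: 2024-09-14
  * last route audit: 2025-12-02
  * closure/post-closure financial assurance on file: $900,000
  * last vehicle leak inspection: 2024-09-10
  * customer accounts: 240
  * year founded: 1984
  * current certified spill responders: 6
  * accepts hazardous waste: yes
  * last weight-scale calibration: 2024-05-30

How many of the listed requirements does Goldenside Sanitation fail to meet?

1. spill-response drill 490 days ago vs limit 540 → met
2. condition 'operates a transfer station' does not hold → requirement n/a → met
3. certified spill responders 6 ≥ 4 → met
4. condition 'transports medical waste' holds; driver safety training 495 days ago vs limit 540 → met
5. vehicle leak inspection 494 days ago vs limit 540 → met
6. notices of violation open 0 ≤ 2 → met
7. route audit 46 days ago vs limit 60 → met
8. weight-scale calibration 597 days ago vs limit 540 → not met
9. landfill permit verification 360 days ago vs limit 365 → met
10. condition 'accepts hazardous waste' holds; closure/post-closure financial assurance $900,000 ≥ $875,000 → met
Not met: 1 of 10

1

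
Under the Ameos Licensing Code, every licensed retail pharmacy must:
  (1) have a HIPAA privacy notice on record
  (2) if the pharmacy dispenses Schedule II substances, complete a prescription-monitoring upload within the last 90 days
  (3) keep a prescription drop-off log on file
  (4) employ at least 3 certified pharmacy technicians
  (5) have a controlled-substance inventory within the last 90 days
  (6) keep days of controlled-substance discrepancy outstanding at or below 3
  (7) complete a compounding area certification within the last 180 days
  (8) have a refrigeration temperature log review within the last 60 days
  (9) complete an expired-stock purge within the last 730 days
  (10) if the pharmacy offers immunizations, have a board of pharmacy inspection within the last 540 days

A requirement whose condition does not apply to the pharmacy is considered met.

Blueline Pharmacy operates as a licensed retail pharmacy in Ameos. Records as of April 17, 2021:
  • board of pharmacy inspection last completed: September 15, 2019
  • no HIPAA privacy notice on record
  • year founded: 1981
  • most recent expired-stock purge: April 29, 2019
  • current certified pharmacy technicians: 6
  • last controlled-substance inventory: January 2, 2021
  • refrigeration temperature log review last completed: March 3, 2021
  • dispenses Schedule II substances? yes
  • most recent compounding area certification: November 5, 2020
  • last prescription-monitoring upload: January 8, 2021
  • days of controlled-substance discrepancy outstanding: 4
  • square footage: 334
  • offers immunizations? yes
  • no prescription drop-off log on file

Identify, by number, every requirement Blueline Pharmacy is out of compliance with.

1. HIPAA privacy notice absent → not met
2. condition 'dispenses Schedule II substances' holds; prescription-monitoring upload 99 days ago vs limit 90 → not met
3. prescription drop-off log absent → not met
4. certified pharmacy technicians 6 ≥ 3 → met
5. controlled-substance inventory 105 days ago vs limit 90 → not met
6. days of controlled-substance discrepancy outstanding 4 > 3 → not met
7. compounding area certification 163 days ago vs limit 180 → met
8. refrigeration temperature log review 45 days ago vs limit 60 → met
9. expired-stock purge 719 days ago vs limit 730 → met
10. condition 'offers immunizations' holds; board of pharmacy inspection 580 days ago vs limit 540 → not met
Not met: 1, 2, 3, 5, 6, 10

1, 2, 3, 5, 6, 10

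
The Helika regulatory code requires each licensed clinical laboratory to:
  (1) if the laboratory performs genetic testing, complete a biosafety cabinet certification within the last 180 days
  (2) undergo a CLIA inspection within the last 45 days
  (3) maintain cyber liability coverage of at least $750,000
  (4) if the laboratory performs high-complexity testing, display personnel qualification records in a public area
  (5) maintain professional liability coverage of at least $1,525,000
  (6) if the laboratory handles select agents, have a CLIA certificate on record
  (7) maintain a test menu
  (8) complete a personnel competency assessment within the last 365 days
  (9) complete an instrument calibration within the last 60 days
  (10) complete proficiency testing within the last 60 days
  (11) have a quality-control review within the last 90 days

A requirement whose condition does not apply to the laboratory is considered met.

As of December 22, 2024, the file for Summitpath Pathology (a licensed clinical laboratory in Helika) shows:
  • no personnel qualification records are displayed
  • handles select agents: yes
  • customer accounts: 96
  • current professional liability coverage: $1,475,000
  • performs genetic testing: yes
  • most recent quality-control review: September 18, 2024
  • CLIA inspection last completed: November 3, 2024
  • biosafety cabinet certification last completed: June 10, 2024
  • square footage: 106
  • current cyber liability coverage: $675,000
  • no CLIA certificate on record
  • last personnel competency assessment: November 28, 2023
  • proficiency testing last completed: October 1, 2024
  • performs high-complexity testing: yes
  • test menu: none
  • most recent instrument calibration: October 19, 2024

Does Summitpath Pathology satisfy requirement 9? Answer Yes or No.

No

9. instrument calibration 64 days ago vs limit 60 → not met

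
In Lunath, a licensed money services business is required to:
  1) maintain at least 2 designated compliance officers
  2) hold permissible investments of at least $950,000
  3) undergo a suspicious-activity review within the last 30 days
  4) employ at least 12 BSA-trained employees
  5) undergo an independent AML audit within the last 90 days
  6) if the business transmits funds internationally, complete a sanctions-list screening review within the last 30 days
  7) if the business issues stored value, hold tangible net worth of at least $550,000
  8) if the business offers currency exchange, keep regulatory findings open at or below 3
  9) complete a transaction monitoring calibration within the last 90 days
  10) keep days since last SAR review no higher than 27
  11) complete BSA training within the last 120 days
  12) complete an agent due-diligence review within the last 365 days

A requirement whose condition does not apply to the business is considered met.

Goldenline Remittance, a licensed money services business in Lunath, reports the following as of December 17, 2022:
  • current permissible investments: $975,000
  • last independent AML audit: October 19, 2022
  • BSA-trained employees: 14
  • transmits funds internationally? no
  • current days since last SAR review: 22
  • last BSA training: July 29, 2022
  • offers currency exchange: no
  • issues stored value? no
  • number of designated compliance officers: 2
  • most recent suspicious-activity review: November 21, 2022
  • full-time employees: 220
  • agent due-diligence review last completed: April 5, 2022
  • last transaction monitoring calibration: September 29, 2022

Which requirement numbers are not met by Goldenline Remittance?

11

1. designated compliance officers 2 ≥ 2 → met
2. permissible investments $975,000 ≥ $950,000 → met
3. suspicious-activity review 26 days ago vs limit 30 → met
4. BSA-trained employees 14 ≥ 12 → met
5. independent AML audit 59 days ago vs limit 90 → met
6. condition 'transmits funds internationally' does not hold → requirement n/a → met
7. condition 'issues stored value' does not hold → requirement n/a → met
8. condition 'offers currency exchange' does not hold → requirement n/a → met
9. transaction monitoring calibration 79 days ago vs limit 90 → met
10. days since last SAR review 22 ≤ 27 → met
11. BSA training 141 days ago vs limit 120 → not met
12. agent due-diligence review 256 days ago vs limit 365 → met
Not met: 11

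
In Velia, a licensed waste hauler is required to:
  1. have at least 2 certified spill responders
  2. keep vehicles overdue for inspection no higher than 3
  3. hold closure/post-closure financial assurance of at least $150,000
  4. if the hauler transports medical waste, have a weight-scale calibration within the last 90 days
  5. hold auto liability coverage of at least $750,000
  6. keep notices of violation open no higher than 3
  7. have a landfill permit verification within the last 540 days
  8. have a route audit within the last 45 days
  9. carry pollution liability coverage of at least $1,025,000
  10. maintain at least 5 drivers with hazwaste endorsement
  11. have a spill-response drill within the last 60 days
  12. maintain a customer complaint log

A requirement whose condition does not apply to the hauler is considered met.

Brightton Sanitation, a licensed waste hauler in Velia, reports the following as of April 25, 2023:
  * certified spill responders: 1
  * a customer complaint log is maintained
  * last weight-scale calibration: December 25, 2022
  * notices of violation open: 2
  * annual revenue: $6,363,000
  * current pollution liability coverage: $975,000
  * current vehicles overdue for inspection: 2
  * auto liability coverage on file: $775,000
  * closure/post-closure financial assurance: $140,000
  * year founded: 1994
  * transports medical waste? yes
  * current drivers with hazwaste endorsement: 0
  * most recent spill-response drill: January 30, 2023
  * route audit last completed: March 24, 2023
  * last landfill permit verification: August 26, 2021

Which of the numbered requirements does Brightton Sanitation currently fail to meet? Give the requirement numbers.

1, 3, 4, 7, 9, 10, 11

1. certified spill responders 1 < 2 → not met
2. vehicles overdue for inspection 2 ≤ 3 → met
3. closure/post-closure financial assurance $140,000 < $150,000 → not met
4. condition 'transports medical waste' holds; weight-scale calibration 121 days ago vs limit 90 → not met
5. auto liability coverage $775,000 ≥ $750,000 → met
6. notices of violation open 2 ≤ 3 → met
7. landfill permit verification 607 days ago vs limit 540 → not met
8. route audit 32 days ago vs limit 45 → met
9. pollution liability coverage $975,000 < $1,025,000 → not met
10. drivers with hazwaste endorsement 0 < 5 → not met
11. spill-response drill 85 days ago vs limit 60 → not met
12. customer complaint log present → met
Not met: 1, 3, 4, 7, 9, 10, 11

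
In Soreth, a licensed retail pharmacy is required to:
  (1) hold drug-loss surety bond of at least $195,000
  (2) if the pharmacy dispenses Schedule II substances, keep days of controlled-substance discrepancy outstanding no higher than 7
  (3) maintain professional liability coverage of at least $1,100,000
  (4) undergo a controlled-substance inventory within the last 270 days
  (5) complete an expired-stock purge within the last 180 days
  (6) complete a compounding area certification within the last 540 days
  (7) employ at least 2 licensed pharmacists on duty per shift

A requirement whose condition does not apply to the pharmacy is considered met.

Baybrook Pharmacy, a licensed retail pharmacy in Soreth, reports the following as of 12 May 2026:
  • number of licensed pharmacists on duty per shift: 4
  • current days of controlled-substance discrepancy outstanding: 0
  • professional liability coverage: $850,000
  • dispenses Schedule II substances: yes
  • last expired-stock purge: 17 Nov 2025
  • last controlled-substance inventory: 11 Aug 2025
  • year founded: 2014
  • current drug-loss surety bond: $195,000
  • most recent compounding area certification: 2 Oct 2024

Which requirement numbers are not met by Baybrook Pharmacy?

3, 4, 6

1. drug-loss surety bond $195,000 ≥ $195,000 → met
2. condition 'dispenses Schedule II substances' holds; days of controlled-substance discrepancy outstanding 0 ≤ 7 → met
3. professional liability coverage $850,000 < $1,100,000 → not met
4. controlled-substance inventory 274 days ago vs limit 270 → not met
5. expired-stock purge 176 days ago vs limit 180 → met
6. compounding area certification 587 days ago vs limit 540 → not met
7. licensed pharmacists on duty per shift 4 ≥ 2 → met
Not met: 3, 4, 6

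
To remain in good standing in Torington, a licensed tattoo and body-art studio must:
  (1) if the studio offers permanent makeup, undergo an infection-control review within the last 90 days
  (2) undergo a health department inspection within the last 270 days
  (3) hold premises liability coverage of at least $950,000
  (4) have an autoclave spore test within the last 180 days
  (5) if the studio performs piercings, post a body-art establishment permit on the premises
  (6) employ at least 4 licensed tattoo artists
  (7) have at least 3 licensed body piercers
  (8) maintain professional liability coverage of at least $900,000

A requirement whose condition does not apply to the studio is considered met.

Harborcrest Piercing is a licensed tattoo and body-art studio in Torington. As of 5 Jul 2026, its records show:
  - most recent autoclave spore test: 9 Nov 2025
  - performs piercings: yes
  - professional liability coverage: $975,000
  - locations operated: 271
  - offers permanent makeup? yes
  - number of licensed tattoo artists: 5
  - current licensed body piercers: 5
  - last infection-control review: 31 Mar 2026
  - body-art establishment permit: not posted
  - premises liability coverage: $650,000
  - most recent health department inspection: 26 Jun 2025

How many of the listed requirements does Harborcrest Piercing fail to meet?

1. condition 'offers permanent makeup' holds; infection-control review 96 days ago vs limit 90 → not met
2. health department inspection 374 days ago vs limit 270 → not met
3. premises liability coverage $650,000 < $950,000 → not met
4. autoclave spore test 238 days ago vs limit 180 → not met
5. condition 'performs piercings' holds; body-art establishment permit absent → not met
6. licensed tattoo artists 5 ≥ 4 → met
7. licensed body piercers 5 ≥ 3 → met
8. professional liability coverage $975,000 ≥ $900,000 → met
Not met: 5 of 8

5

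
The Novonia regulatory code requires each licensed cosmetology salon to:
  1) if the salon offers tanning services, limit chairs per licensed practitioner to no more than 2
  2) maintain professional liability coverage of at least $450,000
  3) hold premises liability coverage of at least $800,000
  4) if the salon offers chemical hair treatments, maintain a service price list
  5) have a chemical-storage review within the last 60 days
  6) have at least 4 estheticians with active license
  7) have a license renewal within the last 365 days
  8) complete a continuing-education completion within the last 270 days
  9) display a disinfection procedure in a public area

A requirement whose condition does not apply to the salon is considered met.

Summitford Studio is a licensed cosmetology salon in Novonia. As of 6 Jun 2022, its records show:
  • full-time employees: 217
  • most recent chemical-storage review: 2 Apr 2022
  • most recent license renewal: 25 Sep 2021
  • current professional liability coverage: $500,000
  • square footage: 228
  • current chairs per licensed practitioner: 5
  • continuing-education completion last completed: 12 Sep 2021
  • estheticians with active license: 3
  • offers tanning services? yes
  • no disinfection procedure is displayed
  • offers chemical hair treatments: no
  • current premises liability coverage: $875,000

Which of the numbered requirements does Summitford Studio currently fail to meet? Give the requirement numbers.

1, 5, 6, 9

1. condition 'offers tanning services' holds; chairs per licensed practitioner 5 > 2 → not met
2. professional liability coverage $500,000 ≥ $450,000 → met
3. premises liability coverage $875,000 ≥ $800,000 → met
4. condition 'offers chemical hair treatments' does not hold → requirement n/a → met
5. chemical-storage review 65 days ago vs limit 60 → not met
6. estheticians with active license 3 < 4 → not met
7. license renewal 254 days ago vs limit 365 → met
8. continuing-education completion 267 days ago vs limit 270 → met
9. disinfection procedure absent → not met
Not met: 1, 5, 6, 9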